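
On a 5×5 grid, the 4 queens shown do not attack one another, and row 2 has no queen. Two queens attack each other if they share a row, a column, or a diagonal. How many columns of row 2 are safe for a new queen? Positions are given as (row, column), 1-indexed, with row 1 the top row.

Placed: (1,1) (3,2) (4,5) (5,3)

1

(1,1) attacks row 2 at column 1 and diagonals 2.
(3,2) attacks row 2 at column 2 and diagonals 1, 3.
(4,5) attacks row 2 at column 5 and diagonals 3.
(5,3) attacks row 2 at column 3.
Attacked columns: {1, 2, 3, 5}. Safe: {4}.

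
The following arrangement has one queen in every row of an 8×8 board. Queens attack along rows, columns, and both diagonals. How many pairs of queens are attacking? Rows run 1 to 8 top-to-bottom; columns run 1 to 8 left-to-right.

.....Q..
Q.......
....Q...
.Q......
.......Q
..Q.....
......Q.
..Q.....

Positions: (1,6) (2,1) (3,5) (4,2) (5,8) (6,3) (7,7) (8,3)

1

Same column: (6,3)–(8,3) (column 3).
Total attacking pairs: 1.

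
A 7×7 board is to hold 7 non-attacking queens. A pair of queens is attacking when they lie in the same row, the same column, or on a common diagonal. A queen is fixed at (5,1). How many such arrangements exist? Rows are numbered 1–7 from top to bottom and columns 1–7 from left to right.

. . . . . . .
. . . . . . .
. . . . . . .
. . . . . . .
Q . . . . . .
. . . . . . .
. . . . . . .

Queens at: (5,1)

6

Branch on row 1: col 2 → 2; col 3 → 1; col 4 → 0; col 6 → 2; col 7 → 1.
Sum: 2 + 1 + 0 + 2 + 1 = 6.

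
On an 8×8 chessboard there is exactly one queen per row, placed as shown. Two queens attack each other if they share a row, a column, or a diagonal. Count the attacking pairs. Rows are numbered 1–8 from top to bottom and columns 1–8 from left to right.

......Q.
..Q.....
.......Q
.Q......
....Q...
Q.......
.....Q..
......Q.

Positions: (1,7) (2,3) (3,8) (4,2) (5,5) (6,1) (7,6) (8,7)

Same column: (1,7)–(8,7) (column 7).
Same diagonal: (7,6)–(8,7) (|7−8| = |6−7| = 1).
Total attacking pairs: 2.

2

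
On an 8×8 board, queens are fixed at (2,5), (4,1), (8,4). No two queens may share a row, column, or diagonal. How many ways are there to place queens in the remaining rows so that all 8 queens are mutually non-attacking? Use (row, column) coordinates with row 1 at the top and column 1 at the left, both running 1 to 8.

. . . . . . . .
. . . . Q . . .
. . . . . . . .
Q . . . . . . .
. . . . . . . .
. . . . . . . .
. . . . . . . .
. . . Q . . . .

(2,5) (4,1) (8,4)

2

Branch on row 1: col 2 → 1; col 3 → 0; col 7 → 1; col 8 → 0.
Sum: 1 + 0 + 1 + 0 = 2.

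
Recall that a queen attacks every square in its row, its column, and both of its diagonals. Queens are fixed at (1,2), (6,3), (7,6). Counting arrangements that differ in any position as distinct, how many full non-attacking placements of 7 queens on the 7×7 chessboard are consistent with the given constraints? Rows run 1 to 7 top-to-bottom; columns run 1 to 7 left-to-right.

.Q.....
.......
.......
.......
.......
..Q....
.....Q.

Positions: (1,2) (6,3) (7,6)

3

Branch on row 2: col 4 → 1; col 5 → 2.
Sum: 1 + 2 = 3.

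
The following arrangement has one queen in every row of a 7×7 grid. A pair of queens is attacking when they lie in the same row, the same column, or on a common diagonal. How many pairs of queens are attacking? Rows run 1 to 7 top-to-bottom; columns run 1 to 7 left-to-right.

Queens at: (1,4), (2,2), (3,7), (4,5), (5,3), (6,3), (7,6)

2

Same column: (5,3)–(6,3) (column 3).
Same diagonal: (4,5)–(6,3) (|4−6| = |5−3| = 2).
Total attacking pairs: 2.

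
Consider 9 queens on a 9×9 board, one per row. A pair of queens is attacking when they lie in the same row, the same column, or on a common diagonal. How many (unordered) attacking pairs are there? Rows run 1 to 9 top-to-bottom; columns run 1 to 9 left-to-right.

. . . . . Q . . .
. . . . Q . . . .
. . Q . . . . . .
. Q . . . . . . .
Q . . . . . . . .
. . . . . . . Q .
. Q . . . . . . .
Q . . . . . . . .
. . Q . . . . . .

Same column: (3,3)–(9,3) (column 3); (4,2)–(7,2) (column 2); (5,1)–(8,1) (column 1).
Same diagonal: (1,6)–(2,5) (|1−2| = |6−5| = 1); (3,3)–(4,2) (|3−4| = |3−2| = 1); (3,3)–(5,1) (|3−5| = |3−1| = 2); (4,2)–(5,1) (|4−5| = |2−1| = 1); (7,2)–(8,1) (|7−8| = |2−1| = 1).
Total attacking pairs: 8.

8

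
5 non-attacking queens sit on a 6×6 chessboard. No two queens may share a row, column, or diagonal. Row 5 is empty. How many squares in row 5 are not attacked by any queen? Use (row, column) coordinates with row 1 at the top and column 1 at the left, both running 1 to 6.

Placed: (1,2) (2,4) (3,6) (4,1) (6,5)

(1,2) attacks row 5 at column 2 and diagonals 6.
(2,4) attacks row 5 at column 4 and diagonals 1.
(3,6) attacks row 5 at column 6 and diagonals 4.
(4,1) attacks row 5 at column 1 and diagonals 2.
(6,5) attacks row 5 at column 5 and diagonals 4, 6.
Attacked columns: {1, 2, 4, 5, 6}. Safe: {3}.

1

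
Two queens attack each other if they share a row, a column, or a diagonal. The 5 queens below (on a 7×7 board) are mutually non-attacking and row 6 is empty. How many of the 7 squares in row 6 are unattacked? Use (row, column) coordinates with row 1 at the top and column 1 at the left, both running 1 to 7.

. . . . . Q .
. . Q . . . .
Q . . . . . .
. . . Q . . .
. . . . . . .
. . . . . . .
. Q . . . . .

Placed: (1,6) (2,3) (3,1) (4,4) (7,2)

(1,6) attacks row 6 at column 6 and diagonals 1.
(2,3) attacks row 6 at column 3 and diagonals 7.
(3,1) attacks row 6 at column 1 and diagonals 4.
(4,4) attacks row 6 at column 4 and diagonals 2, 6.
(7,2) attacks row 6 at column 2 and diagonals 1, 3.
Attacked columns: {1, 2, 3, 4, 6, 7}. Safe: {5}.

1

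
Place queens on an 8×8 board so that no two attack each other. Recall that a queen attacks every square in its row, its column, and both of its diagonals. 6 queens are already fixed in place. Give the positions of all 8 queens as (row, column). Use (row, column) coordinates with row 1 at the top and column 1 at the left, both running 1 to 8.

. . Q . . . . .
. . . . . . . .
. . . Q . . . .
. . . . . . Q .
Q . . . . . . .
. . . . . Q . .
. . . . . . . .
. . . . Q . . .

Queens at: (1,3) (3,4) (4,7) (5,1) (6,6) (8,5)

(1,3) (2,8) (3,4) (4,7) (5,1) (6,6) (7,2) (8,5)

Row 2: attacked by (1,3)→{2,3,4}; (3,4)→{3,4,5}; (4,7)→{5,7}; (5,1)→{1,4}; (6,6)→{2,6}; (8,5)→{5}. Safe: 8. Place at column 8.
Row 7: attacked by (1,3)→{3}; (2,8)→{3,8}; (3,4)→{4,8}; (4,7)→{4,7}; (5,1)→{1,3}; (6,6)→{5,6,7}; (8,5)→{4,5,6}. Safe: 2. Place at column 2.
Columns [3, 8, 4, 7, 1, 6, 2, 5], r−c [-2, -6, -1, -3, 4, 0, 5, 3], r+c [4, 10, 7, 11, 6, 12, 9, 13] are all distinct, so no two queens attack.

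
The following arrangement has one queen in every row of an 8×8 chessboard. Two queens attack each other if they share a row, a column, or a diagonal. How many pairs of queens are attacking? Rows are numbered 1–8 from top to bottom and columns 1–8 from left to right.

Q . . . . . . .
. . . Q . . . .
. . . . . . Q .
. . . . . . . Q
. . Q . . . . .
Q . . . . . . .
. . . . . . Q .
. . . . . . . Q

7

Same column: (1,1)–(6,1) (column 1); (3,7)–(7,7) (column 7); (4,8)–(8,8) (column 8).
Same diagonal: (1,1)–(7,7) (|1−7| = |1−7| = 6); (1,1)–(8,8) (|1−8| = |1−8| = 7); (3,7)–(4,8) (|3−4| = |7−8| = 1); (7,7)–(8,8) (|7−8| = |7−8| = 1).
Total attacking pairs: 7.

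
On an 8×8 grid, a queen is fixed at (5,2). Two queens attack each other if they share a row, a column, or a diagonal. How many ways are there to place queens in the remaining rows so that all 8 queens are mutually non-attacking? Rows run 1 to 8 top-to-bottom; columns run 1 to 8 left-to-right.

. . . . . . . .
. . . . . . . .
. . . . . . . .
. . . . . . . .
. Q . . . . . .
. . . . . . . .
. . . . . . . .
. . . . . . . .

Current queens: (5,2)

8

Branch on row 1: col 1 → 1; col 3 → 0; col 4 → 3; col 5 → 3; col 7 → 0; col 8 → 1.
Sum: 1 + 0 + 3 + 3 + 0 + 1 = 8.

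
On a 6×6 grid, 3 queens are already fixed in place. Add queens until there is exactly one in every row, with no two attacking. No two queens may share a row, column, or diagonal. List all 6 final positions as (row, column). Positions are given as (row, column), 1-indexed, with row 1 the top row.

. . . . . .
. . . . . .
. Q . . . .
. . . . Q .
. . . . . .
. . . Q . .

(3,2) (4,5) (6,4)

(1,3) (2,6) (3,2) (4,5) (5,1) (6,4)

Row 1: attacked by (3,2)→{2,4}; (4,5)→{2,5}; (6,4)→{4}. Safe: 1, 3, 6. Place at column 3.
Row 2: attacked by (1,3)→{2,3,4}; (3,2)→{1,2,3}; (4,5)→{3,5}; (6,4)→{4}. Safe: 6. Place at column 6.
Row 5: attacked by (1,3)→{3}; (2,6)→{3,6}; (3,2)→{2,4}; (4,5)→{4,5,6}; (6,4)→{3,4,5}. Safe: 1. Place at column 1.
Columns [3, 6, 2, 5, 1, 4], r−c [-2, -4, 1, -1, 4, 2], r+c [4, 8, 5, 9, 6, 10] are all distinct, so no two queens attack.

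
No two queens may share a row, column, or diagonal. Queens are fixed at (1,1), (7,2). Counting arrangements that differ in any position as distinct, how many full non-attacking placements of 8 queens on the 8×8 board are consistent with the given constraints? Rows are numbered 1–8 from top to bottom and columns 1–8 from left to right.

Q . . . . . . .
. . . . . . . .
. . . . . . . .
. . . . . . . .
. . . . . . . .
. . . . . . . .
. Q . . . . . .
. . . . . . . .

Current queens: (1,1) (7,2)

2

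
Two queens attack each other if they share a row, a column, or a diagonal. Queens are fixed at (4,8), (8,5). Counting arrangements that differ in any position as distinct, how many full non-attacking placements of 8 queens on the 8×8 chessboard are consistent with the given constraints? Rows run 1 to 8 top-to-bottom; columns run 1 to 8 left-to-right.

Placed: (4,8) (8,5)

5

Branch on row 1: col 1 → 0; col 2 → 1; col 3 → 1; col 4 → 0; col 6 → 1; col 7 → 2.
Sum: 0 + 1 + 1 + 0 + 1 + 2 = 5.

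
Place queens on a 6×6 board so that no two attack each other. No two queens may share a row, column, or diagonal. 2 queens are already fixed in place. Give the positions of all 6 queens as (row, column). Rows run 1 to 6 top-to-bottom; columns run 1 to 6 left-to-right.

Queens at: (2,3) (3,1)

Row 1: attacked by (2,3)→{2,3,4}; (3,1)→{1,3}. Safe: 5, 6. Place at column 5.
Row 4: attacked by (1,5)→{2,5}; (2,3)→{1,3,5}; (3,1)→{1,2}. Safe: 4, 6. Place at column 6.
Row 5: attacked by (1,5)→{1,5}; (2,3)→{3,6}; (3,1)→{1,3}; (4,6)→{5,6}. Safe: 2, 4. Place at column 4.
Row 6: attacked by (1,5)→{5}; (2,3)→{3}; (3,1)→{1,4}; (4,6)→{4,6}; (5,4)→{3,4,5}. Safe: 2. Place at column 2.
Columns [5, 3, 1, 6, 4, 2], r−c [-4, -1, 2, -2, 1, 4], r+c [6, 5, 4, 10, 9, 8] are all distinct, so no two queens attack.

(1,5) (2,3) (3,1) (4,6) (5,4) (6,2)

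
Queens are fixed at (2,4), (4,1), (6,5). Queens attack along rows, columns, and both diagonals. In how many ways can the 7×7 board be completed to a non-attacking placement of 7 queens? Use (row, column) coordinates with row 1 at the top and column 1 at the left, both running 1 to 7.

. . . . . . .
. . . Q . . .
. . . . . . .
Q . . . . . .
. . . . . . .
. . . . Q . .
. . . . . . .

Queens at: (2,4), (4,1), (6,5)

2

Branch on row 1: col 2 → 1; col 6 → 1; col 7 → 0.
Sum: 1 + 1 + 0 = 2.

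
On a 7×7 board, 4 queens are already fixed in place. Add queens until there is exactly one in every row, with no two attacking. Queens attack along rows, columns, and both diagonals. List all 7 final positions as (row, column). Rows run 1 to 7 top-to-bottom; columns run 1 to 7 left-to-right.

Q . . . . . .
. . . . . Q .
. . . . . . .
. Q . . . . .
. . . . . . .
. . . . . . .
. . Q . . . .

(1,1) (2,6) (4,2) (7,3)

Row 3: attacked by (1,1)→{1,3}; (2,6)→{5,6,7}; (4,2)→{1,2,3}; (7,3)→{3,7}. Safe: 4. Place at column 4.
Row 5: attacked by (1,1)→{1,5}; (2,6)→{3,6}; (3,4)→{2,4,6}; (4,2)→{1,2,3}; (7,3)→{1,3,5}. Safe: 7. Place at column 7.
Row 6: attacked by (1,1)→{1,6}; (2,6)→{2,6}; (3,4)→{1,4,7}; (4,2)→{2,4}; (5,7)→{6,7}; (7,3)→{2,3,4}. Safe: 5. Place at column 5.
Columns [1, 6, 4, 2, 7, 5, 3], r−c [0, -4, -1, 2, -2, 1, 4], r+c [2, 8, 7, 6, 12, 11, 10] are all distinct, so no two queens attack.

(1,1) (2,6) (3,4) (4,2) (5,7) (6,5) (7,3)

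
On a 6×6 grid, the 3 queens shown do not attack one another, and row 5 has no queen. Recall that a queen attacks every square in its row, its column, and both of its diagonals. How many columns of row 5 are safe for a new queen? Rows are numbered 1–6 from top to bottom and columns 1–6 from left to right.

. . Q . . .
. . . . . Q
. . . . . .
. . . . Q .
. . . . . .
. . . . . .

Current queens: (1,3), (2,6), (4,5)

(1,3) attacks row 5 at column 3.
(2,6) attacks row 5 at column 6 and diagonals 3.
(4,5) attacks row 5 at column 5 and diagonals 4, 6.
Attacked columns: {3, 4, 5, 6}. Safe: {1, 2}.

2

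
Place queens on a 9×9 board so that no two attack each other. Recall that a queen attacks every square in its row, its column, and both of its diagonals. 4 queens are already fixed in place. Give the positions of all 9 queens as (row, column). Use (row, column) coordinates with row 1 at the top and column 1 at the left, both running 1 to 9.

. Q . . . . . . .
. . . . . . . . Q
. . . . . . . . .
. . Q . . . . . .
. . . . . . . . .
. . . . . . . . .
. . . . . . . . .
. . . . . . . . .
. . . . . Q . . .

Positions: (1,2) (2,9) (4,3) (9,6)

(1,2) (2,9) (3,5) (4,3) (5,8) (6,4) (7,7) (8,1) (9,6)

Row 3: attacked by (1,2)→{2,4}; (2,9)→{8,9}; (4,3)→{2,3,4}; (9,6)→{6}. Safe: 1, 5, 7. Place at column 5.
Row 5: attacked by (1,2)→{2,6}; (2,9)→{6,9}; (3,5)→{3,5,7}; (4,3)→{2,3,4}; (9,6)→{2,6}. Safe: 1, 8. Place at column 8.
Row 6: attacked by (1,2)→{2,7}; (2,9)→{5,9}; (3,5)→{2,5,8}; (4,3)→{1,3,5}; (5,8)→{7,8,9}; (9,6)→{3,6,9}. Safe: 4. Place at column 4.
Row 7: attacked by (1,2)→{2,8}; (2,9)→{4,9}; (3,5)→{1,5,9}; (4,3)→{3,6}; (5,8)→{6,8}; (6,4)→{3,4,5}; (9,6)→{4,6,8}. Safe: 7. Place at column 7.
Row 8: attacked by (1,2)→{2,9}; (2,9)→{3,9}; (3,5)→{5}; (4,3)→{3,7}; (5,8)→{5,8}; (6,4)→{2,4,6}; (7,7)→{6,7,8}; (9,6)→{5,6,7}. Safe: 1. Place at column 1.
Columns [2, 9, 5, 3, 8, 4, 7, 1, 6], r−c [-1, -7, -2, 1, -3, 2, 0, 7, 3], r+c [3, 11, 8, 7, 13, 10, 14, 9, 15] are all distinct, so no two queens attack.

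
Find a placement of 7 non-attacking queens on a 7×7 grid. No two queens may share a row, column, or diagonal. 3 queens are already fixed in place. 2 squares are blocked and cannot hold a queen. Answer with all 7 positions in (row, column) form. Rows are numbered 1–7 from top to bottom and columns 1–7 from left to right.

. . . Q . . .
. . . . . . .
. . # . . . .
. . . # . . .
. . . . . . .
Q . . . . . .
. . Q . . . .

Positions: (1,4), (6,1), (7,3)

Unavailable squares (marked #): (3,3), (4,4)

Row 2: attacked by (1,4)→{3,4,5}; (6,1)→{1,5}; (7,3)→{3}. Safe: 2, 6, 7. Place at column 7.
Row 3: attacked by (1,4)→{2,4,6}; (2,7)→{6,7}; (6,1)→{1,4}; (7,3)→{3,7}. Blocked: 3. Safe: 5. Place at column 5.
Row 4: attacked by (1,4)→{1,4,7}; (2,7)→{5,7}; (3,5)→{4,5,6}; (6,1)→{1,3}; (7,3)→{3,6}. Blocked: 4. Safe: 2. Place at column 2.
Row 5: attacked by (1,4)→{4}; (2,7)→{4,7}; (3,5)→{3,5,7}; (4,2)→{1,2,3}; (6,1)→{1,2}; (7,3)→{1,3,5}. Safe: 6. Place at column 6.
Columns [4, 7, 5, 2, 6, 1, 3], r−c [-3, -5, -2, 2, -1, 5, 4], r+c [5, 9, 8, 6, 11, 7, 10] are all distinct, so no two queens attack.

(1,4) (2,7) (3,5) (4,2) (5,6) (6,1) (7,3)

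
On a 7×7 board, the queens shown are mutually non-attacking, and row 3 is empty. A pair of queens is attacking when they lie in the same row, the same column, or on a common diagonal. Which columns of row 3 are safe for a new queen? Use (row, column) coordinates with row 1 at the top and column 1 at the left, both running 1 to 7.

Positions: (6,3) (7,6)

columns 1, 4, 5, 7

(6,3) attacks row 3 at column 3 and diagonals 6.
(7,6) attacks row 3 at column 6 and diagonals 2.
Attacked columns: {2, 3, 6}. Safe: {1, 4, 5, 7}.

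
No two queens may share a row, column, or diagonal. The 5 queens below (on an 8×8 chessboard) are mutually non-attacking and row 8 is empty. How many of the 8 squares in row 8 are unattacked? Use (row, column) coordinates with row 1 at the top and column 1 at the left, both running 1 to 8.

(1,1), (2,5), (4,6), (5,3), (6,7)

(1,1) attacks row 8 at column 1 and diagonals 8.
(2,5) attacks row 8 at column 5.
(4,6) attacks row 8 at column 6 and diagonals 2.
(5,3) attacks row 8 at column 3 and diagonals 6.
(6,7) attacks row 8 at column 7 and diagonals 5.
Attacked columns: {1, 2, 3, 5, 6, 7, 8}. Safe: {4}.

1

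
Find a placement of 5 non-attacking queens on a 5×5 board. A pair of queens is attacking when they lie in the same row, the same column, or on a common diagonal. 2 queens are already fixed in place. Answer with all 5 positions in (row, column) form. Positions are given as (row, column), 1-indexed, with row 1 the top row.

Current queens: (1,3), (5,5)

Row 2: attacked by (1,3)→{2,3,4}; (5,5)→{2,5}. Safe: 1. Place at column 1.
Row 3: attacked by (1,3)→{1,3,5}; (2,1)→{1,2}; (5,5)→{3,5}. Safe: 4. Place at column 4.
Row 4: attacked by (1,3)→{3}; (2,1)→{1,3}; (3,4)→{3,4,5}; (5,5)→{4,5}. Safe: 2. Place at column 2.
Columns [3, 1, 4, 2, 5], r−c [-2, 1, -1, 2, 0], r+c [4, 3, 7, 6, 10] are all distinct, so no two queens attack.

(1,3) (2,1) (3,4) (4,2) (5,5)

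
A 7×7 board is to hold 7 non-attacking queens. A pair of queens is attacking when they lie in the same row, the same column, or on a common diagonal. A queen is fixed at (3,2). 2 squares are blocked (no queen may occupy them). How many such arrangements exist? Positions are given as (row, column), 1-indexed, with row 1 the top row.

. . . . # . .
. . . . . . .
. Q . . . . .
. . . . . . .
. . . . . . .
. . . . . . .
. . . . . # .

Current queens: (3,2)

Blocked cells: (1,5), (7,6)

4

Branch on row 1: col 1 → 1; col 3 → 2; col 6 → 1; col 7 → 0.
Sum: 1 + 2 + 1 + 0 = 4.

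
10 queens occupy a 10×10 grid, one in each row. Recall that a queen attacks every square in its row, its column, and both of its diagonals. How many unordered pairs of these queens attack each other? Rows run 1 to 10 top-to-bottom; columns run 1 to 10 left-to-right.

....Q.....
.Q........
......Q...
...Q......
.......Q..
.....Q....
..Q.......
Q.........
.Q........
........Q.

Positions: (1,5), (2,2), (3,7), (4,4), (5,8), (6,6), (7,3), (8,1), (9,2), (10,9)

Same column: (2,2)–(9,2) (column 2).
Same diagonal: (1,5)–(3,7) (|1−3| = |5−7| = 2); (2,2)–(4,4) (|2−4| = |2−4| = 2); (2,2)–(6,6) (|2−6| = |2−6| = 4); (3,7)–(7,3) (|3−7| = |7−3| = 4); (4,4)–(6,6) (|4−6| = |4−6| = 2); (8,1)–(9,2) (|8−9| = |1−2| = 1).
Total attacking pairs: 7.

7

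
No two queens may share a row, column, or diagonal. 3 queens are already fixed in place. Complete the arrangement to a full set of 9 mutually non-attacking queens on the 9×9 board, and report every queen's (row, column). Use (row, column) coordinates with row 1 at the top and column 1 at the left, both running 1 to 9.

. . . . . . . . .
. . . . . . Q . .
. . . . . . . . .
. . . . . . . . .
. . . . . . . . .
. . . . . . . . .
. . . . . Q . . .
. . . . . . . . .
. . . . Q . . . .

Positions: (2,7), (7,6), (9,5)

Row 1: attacked by (2,7)→{6,7,8}; (7,6)→{6}; (9,5)→{5}. Safe: 1, 2, 3, 4, 9. Place at column 1.
Row 3: attacked by (1,1)→{1,3}; (2,7)→{6,7,8}; (7,6)→{2,6}; (9,5)→{5}. Safe: 4, 9. Place at column 4.
Row 4: attacked by (1,1)→{1,4}; (2,7)→{5,7,9}; (3,4)→{3,4,5}; (7,6)→{3,6,9}; (9,5)→{5}. Safe: 2, 8. Place at column 8.
Row 5: attacked by (1,1)→{1,5}; (2,7)→{4,7}; (3,4)→{2,4,6}; (4,8)→{7,8,9}; (7,6)→{4,6,8}; (9,5)→{1,5,9}. Safe: 3. Place at column 3.
Row 6: attacked by (1,1)→{1,6}; (2,7)→{3,7}; (3,4)→{1,4,7}; (4,8)→{6,8}; (5,3)→{2,3,4}; (7,6)→{5,6,7}; (9,5)→{2,5,8}. Safe: 9. Place at column 9.
Row 8: attacked by (1,1)→{1,8}; (2,7)→{1,7}; (3,4)→{4,9}; (4,8)→{4,8}; (5,3)→{3,6}; (6,9)→{7,9}; (7,6)→{5,6,7}; (9,5)→{4,5,6}. Safe: 2. Place at column 2.
Columns [1, 7, 4, 8, 3, 9, 6, 2, 5], r−c [0, -5, -1, -4, 2, -3, 1, 6, 4], r+c [2, 9, 7, 12, 8, 15, 13, 10, 14] are all distinct, so no two queens attack.

(1,1) (2,7) (3,4) (4,8) (5,3) (6,9) (7,6) (8,2) (9,5)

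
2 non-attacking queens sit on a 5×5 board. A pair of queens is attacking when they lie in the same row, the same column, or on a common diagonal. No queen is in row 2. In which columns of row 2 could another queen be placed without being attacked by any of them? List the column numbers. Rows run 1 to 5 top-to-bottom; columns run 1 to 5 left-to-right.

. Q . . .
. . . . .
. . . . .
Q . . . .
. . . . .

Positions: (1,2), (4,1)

columns 4, 5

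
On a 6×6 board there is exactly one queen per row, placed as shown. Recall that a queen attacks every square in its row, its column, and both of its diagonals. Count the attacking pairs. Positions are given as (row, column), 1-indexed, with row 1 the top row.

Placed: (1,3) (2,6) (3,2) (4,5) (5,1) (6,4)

All columns are distinct and no two queens satisfy |Δrow| = |Δcol|, so no pair attacks.

0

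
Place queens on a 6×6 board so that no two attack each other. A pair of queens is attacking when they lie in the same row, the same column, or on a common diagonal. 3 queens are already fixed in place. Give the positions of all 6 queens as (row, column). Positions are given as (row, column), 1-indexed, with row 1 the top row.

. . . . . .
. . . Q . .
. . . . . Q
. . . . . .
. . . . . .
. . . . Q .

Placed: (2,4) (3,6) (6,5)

(1,2) (2,4) (3,6) (4,1) (5,3) (6,5)

Row 1: attacked by (2,4)→{3,4,5}; (3,6)→{4,6}; (6,5)→{5}. Safe: 1, 2. Place at column 2.
Row 4: attacked by (1,2)→{2,5}; (2,4)→{2,4,6}; (3,6)→{5,6}; (6,5)→{3,5}. Safe: 1. Place at column 1.
Row 5: attacked by (1,2)→{2,6}; (2,4)→{1,4}; (3,6)→{4,6}; (4,1)→{1,2}; (6,5)→{4,5,6}. Safe: 3. Place at column 3.
Columns [2, 4, 6, 1, 3, 5], r−c [-1, -2, -3, 3, 2, 1], r+c [3, 6, 9, 5, 8, 11] are all distinct, so no two queens attack.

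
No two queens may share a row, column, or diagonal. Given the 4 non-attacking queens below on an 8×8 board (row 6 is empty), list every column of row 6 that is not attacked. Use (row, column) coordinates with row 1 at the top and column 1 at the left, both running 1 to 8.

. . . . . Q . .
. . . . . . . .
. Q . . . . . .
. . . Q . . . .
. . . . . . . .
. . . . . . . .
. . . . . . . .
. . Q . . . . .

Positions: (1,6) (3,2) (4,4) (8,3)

(1,6) attacks row 6 at column 6 and diagonals 1.
(3,2) attacks row 6 at column 2 and diagonals 5.
(4,4) attacks row 6 at column 4 and diagonals 2, 6.
(8,3) attacks row 6 at column 3 and diagonals 1, 5.
Attacked columns: {1, 2, 3, 4, 5, 6}. Safe: {7, 8}.

columns 7, 8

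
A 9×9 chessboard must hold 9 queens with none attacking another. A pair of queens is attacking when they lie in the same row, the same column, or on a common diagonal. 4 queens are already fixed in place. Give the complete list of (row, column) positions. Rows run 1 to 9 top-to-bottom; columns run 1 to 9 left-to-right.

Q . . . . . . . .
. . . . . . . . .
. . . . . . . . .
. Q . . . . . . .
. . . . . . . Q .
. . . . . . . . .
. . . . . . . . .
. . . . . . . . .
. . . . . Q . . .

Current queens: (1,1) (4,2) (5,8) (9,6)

Row 2: attacked by (1,1)→{1,2}; (4,2)→{2,4}; (5,8)→{5,8}; (9,6)→{6}. Safe: 3, 7, 9. Place at column 3.
Row 3: attacked by (1,1)→{1,3}; (2,3)→{2,3,4}; (4,2)→{1,2,3}; (5,8)→{6,8}; (9,6)→{6}. Safe: 5, 7, 9. Place at column 7.
Row 6: attacked by (1,1)→{1,6}; (2,3)→{3,7}; (3,7)→{4,7}; (4,2)→{2,4}; (5,8)→{7,8,9}; (9,6)→{3,6,9}. Safe: 5. Place at column 5.
Row 7: attacked by (1,1)→{1,7}; (2,3)→{3,8}; (3,7)→{3,7}; (4,2)→{2,5}; (5,8)→{6,8}; (6,5)→{4,5,6}; (9,6)→{4,6,8}. Safe: 9. Place at column 9.
Row 8: attacked by (1,1)→{1,8}; (2,3)→{3,9}; (3,7)→{2,7}; (4,2)→{2,6}; (5,8)→{5,8}; (6,5)→{3,5,7}; (7,9)→{8,9}; (9,6)→{5,6,7}. Safe: 4. Place at column 4.
Columns [1, 3, 7, 2, 8, 5, 9, 4, 6], r−c [0, -1, -4, 2, -3, 1, -2, 4, 3], r+c [2, 5, 10, 6, 13, 11, 16, 12, 15] are all distinct, so no two queens attack.

(1,1) (2,3) (3,7) (4,2) (5,8) (6,5) (7,9) (8,4) (9,6)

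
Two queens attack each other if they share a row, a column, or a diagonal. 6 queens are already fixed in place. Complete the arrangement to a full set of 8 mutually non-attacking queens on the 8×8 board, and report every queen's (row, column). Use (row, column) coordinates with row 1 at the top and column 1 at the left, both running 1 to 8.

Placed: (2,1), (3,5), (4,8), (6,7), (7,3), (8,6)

Row 1: attacked by (2,1)→{1,2}; (3,5)→{3,5,7}; (4,8)→{5,8}; (6,7)→{2,7}; (7,3)→{3}; (8,6)→{6}. Safe: 4. Place at column 4.
Row 5: attacked by (1,4)→{4,8}; (2,1)→{1,4}; (3,5)→{3,5,7}; (4,8)→{7,8}; (6,7)→{6,7,8}; (7,3)→{1,3,5}; (8,6)→{3,6}. Safe: 2. Place at column 2.
Columns [4, 1, 5, 8, 2, 7, 3, 6], r−c [-3, 1, -2, -4, 3, -1, 4, 2], r+c [5, 3, 8, 12, 7, 13, 10, 14] are all distinct, so no two queens attack.

(1,4) (2,1) (3,5) (4,8) (5,2) (6,7) (7,3) (8,6)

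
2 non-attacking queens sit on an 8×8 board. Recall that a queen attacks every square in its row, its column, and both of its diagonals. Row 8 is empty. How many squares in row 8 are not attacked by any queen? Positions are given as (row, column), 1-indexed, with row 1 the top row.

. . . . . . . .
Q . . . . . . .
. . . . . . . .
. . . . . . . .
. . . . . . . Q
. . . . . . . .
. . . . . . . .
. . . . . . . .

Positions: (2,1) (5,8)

(2,1) attacks row 8 at column 1 and diagonals 7.
(5,8) attacks row 8 at column 8 and diagonals 5.
Attacked columns: {1, 5, 7, 8}. Safe: {2, 3, 4, 6}.

4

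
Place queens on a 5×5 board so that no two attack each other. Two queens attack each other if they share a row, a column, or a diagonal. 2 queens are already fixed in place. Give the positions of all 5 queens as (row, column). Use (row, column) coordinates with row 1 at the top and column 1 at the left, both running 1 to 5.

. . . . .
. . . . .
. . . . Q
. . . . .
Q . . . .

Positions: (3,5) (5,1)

Row 1: attacked by (3,5)→{3,5}; (5,1)→{1,5}. Safe: 2, 4. Place at column 4.
Row 2: attacked by (1,4)→{3,4,5}; (3,5)→{4,5}; (5,1)→{1,4}. Safe: 2. Place at column 2.
Row 4: attacked by (1,4)→{1,4}; (2,2)→{2,4}; (3,5)→{4,5}; (5,1)→{1,2}. Safe: 3. Place at column 3.
Columns [4, 2, 5, 3, 1], r−c [-3, 0, -2, 1, 4], r+c [5, 4, 8, 7, 6] are all distinct, so no two queens attack.

(1,4) (2,2) (3,5) (4,3) (5,1)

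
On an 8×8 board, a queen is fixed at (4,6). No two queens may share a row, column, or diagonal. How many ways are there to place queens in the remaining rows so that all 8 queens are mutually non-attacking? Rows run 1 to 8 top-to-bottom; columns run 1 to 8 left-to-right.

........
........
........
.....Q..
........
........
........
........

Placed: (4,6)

12

Branch on row 1: col 1 → 2; col 2 → 1; col 4 → 1; col 5 → 6; col 7 → 1; col 8 → 1.
Sum: 2 + 1 + 1 + 6 + 1 + 1 = 12.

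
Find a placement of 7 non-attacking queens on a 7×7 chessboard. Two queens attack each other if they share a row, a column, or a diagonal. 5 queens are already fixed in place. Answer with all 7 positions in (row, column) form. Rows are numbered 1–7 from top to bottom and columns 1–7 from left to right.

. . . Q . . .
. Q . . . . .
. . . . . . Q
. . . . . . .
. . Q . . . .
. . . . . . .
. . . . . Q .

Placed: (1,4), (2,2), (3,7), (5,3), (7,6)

Row 4: attacked by (1,4)→{1,4,7}; (2,2)→{2,4}; (3,7)→{6,7}; (5,3)→{2,3,4}; (7,6)→{3,6}. Safe: 5. Place at column 5.
Row 6: attacked by (1,4)→{4}; (2,2)→{2,6}; (3,7)→{4,7}; (4,5)→{3,5,7}; (5,3)→{2,3,4}; (7,6)→{5,6,7}. Safe: 1. Place at column 1.
Columns [4, 2, 7, 5, 3, 1, 6], r−c [-3, 0, -4, -1, 2, 5, 1], r+c [5, 4, 10, 9, 8, 7, 13] are all distinct, so no two queens attack.

(1,4) (2,2) (3,7) (4,5) (5,3) (6,1) (7,6)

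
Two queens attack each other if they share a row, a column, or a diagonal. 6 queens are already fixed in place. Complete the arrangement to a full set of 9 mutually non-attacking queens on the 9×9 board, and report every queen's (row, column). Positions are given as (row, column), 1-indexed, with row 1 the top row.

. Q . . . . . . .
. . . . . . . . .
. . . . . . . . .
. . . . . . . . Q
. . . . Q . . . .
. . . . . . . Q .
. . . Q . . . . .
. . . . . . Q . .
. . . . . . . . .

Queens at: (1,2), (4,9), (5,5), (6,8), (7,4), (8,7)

(1,2) (2,6) (3,1) (4,9) (5,5) (6,8) (7,4) (8,7) (9,3)

Row 2: attacked by (1,2)→{1,2,3}; (4,9)→{7,9}; (5,5)→{2,5,8}; (6,8)→{4,8}; (7,4)→{4,9}; (8,7)→{1,7}. Safe: 6. Place at column 6.
Row 3: attacked by (1,2)→{2,4}; (2,6)→{5,6,7}; (4,9)→{8,9}; (5,5)→{3,5,7}; (6,8)→{5,8}; (7,4)→{4,8}; (8,7)→{2,7}. Safe: 1. Place at column 1.
Row 9: attacked by (1,2)→{2}; (2,6)→{6}; (3,1)→{1,7}; (4,9)→{4,9}; (5,5)→{1,5,9}; (6,8)→{5,8}; (7,4)→{2,4,6}; (8,7)→{6,7,8}. Safe: 3. Place at column 3.
Columns [2, 6, 1, 9, 5, 8, 4, 7, 3], r−c [-1, -4, 2, -5, 0, -2, 3, 1, 6], r+c [3, 8, 4, 13, 10, 14, 11, 15, 12] are all distinct, so no two queens attack.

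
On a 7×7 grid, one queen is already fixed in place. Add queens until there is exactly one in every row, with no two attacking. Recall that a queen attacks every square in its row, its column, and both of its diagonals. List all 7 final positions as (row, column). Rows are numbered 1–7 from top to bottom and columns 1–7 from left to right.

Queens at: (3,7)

(1,1) (2,4) (3,7) (4,3) (5,6) (6,2) (7,5)

Row 1: attacked by (3,7)→{5,7}. Safe: 1, 2, 3, 4, 6. Place at column 1.
Row 2: attacked by (1,1)→{1,2}; (3,7)→{6,7}. Safe: 3, 4, 5. Place at column 4.
Row 4: attacked by (1,1)→{1,4}; (2,4)→{2,4,6}; (3,7)→{6,7}. Safe: 3, 5. Place at column 3.
Row 5: attacked by (1,1)→{1,5}; (2,4)→{1,4,7}; (3,7)→{5,7}; (4,3)→{2,3,4}. Safe: 6. Place at column 6.
Row 6: attacked by (1,1)→{1,6}; (2,4)→{4}; (3,7)→{4,7}; (4,3)→{1,3,5}; (5,6)→{5,6,7}. Safe: 2. Place at column 2.
Row 7: attacked by (1,1)→{1,7}; (2,4)→{4}; (3,7)→{3,7}; (4,3)→{3,6}; (5,6)→{4,6}; (6,2)→{1,2,3}. Safe: 5. Place at column 5.
Columns [1, 4, 7, 3, 6, 2, 5], r−c [0, -2, -4, 1, -1, 4, 2], r+c [2, 6, 10, 7, 11, 8, 12] are all distinct, so no two queens attack.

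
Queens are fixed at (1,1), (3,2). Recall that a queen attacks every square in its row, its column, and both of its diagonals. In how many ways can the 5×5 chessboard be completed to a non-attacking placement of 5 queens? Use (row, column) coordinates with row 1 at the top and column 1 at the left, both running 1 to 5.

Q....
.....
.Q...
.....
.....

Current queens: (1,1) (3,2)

Branch on row 2: col 4 → 1; col 5 → 0.
Sum: 1 + 0 = 1.

1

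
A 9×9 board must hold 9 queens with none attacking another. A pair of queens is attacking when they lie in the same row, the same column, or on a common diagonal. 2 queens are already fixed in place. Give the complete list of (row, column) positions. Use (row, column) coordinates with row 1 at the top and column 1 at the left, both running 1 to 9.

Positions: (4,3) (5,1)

(1,4) (2,6) (3,9) (4,3) (5,1) (6,8) (7,2) (8,5) (9,7)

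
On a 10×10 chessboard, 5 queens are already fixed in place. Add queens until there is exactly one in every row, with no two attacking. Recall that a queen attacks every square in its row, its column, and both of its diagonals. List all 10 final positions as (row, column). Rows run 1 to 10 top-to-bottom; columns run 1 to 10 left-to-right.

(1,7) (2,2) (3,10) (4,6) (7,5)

Row 5: attacked by (1,7)→{3,7}; (2,2)→{2,5}; (3,10)→{8,10}; (4,6)→{5,6,7}; (7,5)→{3,5,7}. Safe: 1, 4, 9. Place at column 1.
Row 6: attacked by (1,7)→{2,7}; (2,2)→{2,6}; (3,10)→{7,10}; (4,6)→{4,6,8}; (5,1)→{1,2}; (7,5)→{4,5,6}. Safe: 3, 9. Place at column 9.
Row 8: attacked by (1,7)→{7}; (2,2)→{2,8}; (3,10)→{5,10}; (4,6)→{2,6,10}; (5,1)→{1,4}; (6,9)→{7,9}; (7,5)→{4,5,6}. Safe: 3. Place at column 3.
Row 9: attacked by (1,7)→{7}; (2,2)→{2,9}; (3,10)→{4,10}; (4,6)→{1,6}; (5,1)→{1,5}; (6,9)→{6,9}; (7,5)→{3,5,7}; (8,3)→{2,3,4}. Safe: 8. Place at column 8.
Row 10: attacked by (1,7)→{7}; (2,2)→{2,10}; (3,10)→{3,10}; (4,6)→{6}; (5,1)→{1,6}; (6,9)→{5,9}; (7,5)→{2,5,8}; (8,3)→{1,3,5}; (9,8)→{7,8,9}. Safe: 4. Place at column 4.
Columns [7, 2, 10, 6, 1, 9, 5, 3, 8, 4], r−c [-6, 0, -7, -2, 4, -3, 2, 5, 1, 6], r+c [8, 4, 13, 10, 6, 15, 12, 11, 17, 14] are all distinct, so no two queens attack.

(1,7) (2,2) (3,10) (4,6) (5,1) (6,9) (7,5) (8,3) (9,8) (10,4)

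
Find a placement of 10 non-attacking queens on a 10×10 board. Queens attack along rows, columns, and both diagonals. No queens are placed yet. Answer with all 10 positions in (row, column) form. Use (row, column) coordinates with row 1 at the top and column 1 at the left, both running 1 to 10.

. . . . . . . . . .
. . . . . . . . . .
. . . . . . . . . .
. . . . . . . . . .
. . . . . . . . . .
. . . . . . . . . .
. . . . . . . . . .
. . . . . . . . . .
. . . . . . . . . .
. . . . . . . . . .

(1,10) (2,2) (3,4) (4,8) (5,3) (6,9) (7,6) (8,1) (9,5) (10,7)

Row 1: Safe: 1, 2, 3, 4, 5, 6, 7, 8, 9, 10. Place at column 10.
Row 2: attacked by (1,10)→{9,10}. Safe: 1, 2, 3, 4, 5, 6, 7, 8. Place at column 2.
Row 3: attacked by (1,10)→{8,10}; (2,2)→{1,2,3}. Safe: 4, 5, 6, 7, 9. Place at column 4.
Row 4: attacked by (1,10)→{7,10}; (2,2)→{2,4}; (3,4)→{3,4,5}. Safe: 1, 6, 8, 9. Place at column 8.
Row 5: attacked by (1,10)→{6,10}; (2,2)→{2,5}; (3,4)→{2,4,6}; (4,8)→{7,8,9}. Safe: 1, 3. Place at column 3.
Row 6: attacked by (1,10)→{5,10}; (2,2)→{2,6}; (3,4)→{1,4,7}; (4,8)→{6,8,10}; (5,3)→{2,3,4}. Safe: 9. Place at column 9.
Row 7: attacked by (1,10)→{4,10}; (2,2)→{2,7}; (3,4)→{4,8}; (4,8)→{5,8}; (5,3)→{1,3,5}; (6,9)→{8,9,10}. Safe: 6. Place at column 6.
Row 8: attacked by (1,10)→{3,10}; (2,2)→{2,8}; (3,4)→{4,9}; (4,8)→{4,8}; (5,3)→{3,6}; (6,9)→{7,9}; (7,6)→{5,6,7}. Safe: 1. Place at column 1.
Row 9: attacked by (1,10)→{2,10}; (2,2)→{2,9}; (3,4)→{4,10}; (4,8)→{3,8}; (5,3)→{3,7}; (6,9)→{6,9}; (7,6)→{4,6,8}; (8,1)→{1,2}. Safe: 5. Place at column 5.
Row 10: attacked by (1,10)→{1,10}; (2,2)→{2,10}; (3,4)→{4}; (4,8)→{2,8}; (5,3)→{3,8}; (6,9)→{5,9}; (7,6)→{3,6,9}; (8,1)→{1,3}; (9,5)→{4,5,6}. Safe: 7. Place at column 7.
Columns [10, 2, 4, 8, 3, 9, 6, 1, 5, 7], r−c [-9, 0, -1, -4, 2, -3, 1, 7, 4, 3], r+c [11, 4, 7, 12, 8, 15, 13, 9, 14, 17] are all distinct, so no two queens attack.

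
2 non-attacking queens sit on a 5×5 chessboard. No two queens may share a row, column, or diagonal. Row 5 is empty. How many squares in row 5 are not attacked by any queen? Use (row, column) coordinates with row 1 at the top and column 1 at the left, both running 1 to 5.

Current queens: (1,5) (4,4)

1

(1,5) attacks row 5 at column 5 and diagonals 1.
(4,4) attacks row 5 at column 4 and diagonals 3, 5.
Attacked columns: {1, 3, 4, 5}. Safe: {2}.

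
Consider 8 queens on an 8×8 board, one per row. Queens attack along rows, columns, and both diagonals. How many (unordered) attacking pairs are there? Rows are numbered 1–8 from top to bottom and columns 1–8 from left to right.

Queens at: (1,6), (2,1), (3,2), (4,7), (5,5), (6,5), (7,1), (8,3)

8

Same column: (2,1)–(7,1) (column 1); (5,5)–(6,5) (column 5).
Same diagonal: (2,1)–(3,2) (|2−3| = |1−2| = 1); (2,1)–(6,5) (|2−6| = |1−5| = 4); (3,2)–(6,5) (|3−6| = |2−5| = 3); (4,7)–(6,5) (|4−6| = |7−5| = 2); (4,7)–(8,3) (|4−8| = |7−3| = 4); (6,5)–(8,3) (|6−8| = |5−3| = 2).
Total attacking pairs: 8.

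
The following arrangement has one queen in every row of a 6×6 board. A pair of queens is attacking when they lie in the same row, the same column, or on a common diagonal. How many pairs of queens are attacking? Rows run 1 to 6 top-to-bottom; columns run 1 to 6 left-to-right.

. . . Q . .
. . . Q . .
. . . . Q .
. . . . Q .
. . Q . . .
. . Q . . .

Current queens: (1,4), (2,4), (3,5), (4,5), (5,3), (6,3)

Same column: (1,4)–(2,4) (column 4); (3,5)–(4,5) (column 5); (5,3)–(6,3) (column 3).
Same diagonal: (2,4)–(3,5) (|2−3| = |4−5| = 1); (3,5)–(5,3) (|3−5| = |5−3| = 2); (4,5)–(6,3) (|4−6| = |5−3| = 2).
Total attacking pairs: 6.

6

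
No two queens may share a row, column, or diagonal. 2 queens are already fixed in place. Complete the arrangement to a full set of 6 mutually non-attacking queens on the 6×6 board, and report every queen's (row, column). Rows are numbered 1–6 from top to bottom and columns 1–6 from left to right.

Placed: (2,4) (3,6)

(1,2) (2,4) (3,6) (4,1) (5,3) (6,5)

Row 1: attacked by (2,4)→{3,4,5}; (3,6)→{4,6}. Safe: 1, 2. Place at column 2.
Row 4: attacked by (1,2)→{2,5}; (2,4)→{2,4,6}; (3,6)→{5,6}. Safe: 1, 3. Place at column 1.
Row 5: attacked by (1,2)→{2,6}; (2,4)→{1,4}; (3,6)→{4,6}; (4,1)→{1,2}. Safe: 3, 5. Place at column 3.
Row 6: attacked by (1,2)→{2}; (2,4)→{4}; (3,6)→{3,6}; (4,1)→{1,3}; (5,3)→{2,3,4}. Safe: 5. Place at column 5.
Columns [2, 4, 6, 1, 3, 5], r−c [-1, -2, -3, 3, 2, 1], r+c [3, 6, 9, 5, 8, 11] are all distinct, so no two queens attack.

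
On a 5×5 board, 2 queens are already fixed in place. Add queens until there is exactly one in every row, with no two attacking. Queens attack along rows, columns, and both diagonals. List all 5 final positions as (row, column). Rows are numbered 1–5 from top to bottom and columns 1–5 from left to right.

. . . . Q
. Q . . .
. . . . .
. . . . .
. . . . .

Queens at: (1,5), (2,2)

(1,5) (2,2) (3,4) (4,1) (5,3)

Row 3: attacked by (1,5)→{3,5}; (2,2)→{1,2,3}. Safe: 4. Place at column 4.
Row 4: attacked by (1,5)→{2,5}; (2,2)→{2,4}; (3,4)→{3,4,5}. Safe: 1. Place at column 1.
Row 5: attacked by (1,5)→{1,5}; (2,2)→{2,5}; (3,4)→{2,4}; (4,1)→{1,2}. Safe: 3. Place at column 3.
Columns [5, 2, 4, 1, 3], r−c [-4, 0, -1, 3, 2], r+c [6, 4, 7, 5, 8] are all distinct, so no two queens attack.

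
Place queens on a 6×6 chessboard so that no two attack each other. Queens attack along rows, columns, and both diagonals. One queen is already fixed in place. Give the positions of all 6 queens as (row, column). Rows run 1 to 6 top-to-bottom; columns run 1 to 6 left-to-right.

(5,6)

Row 1: attacked by (5,6)→{2,6}. Safe: 1, 3, 4, 5. Place at column 4.
Row 2: attacked by (1,4)→{3,4,5}; (5,6)→{3,6}. Safe: 1, 2. Place at column 1.
Row 3: attacked by (1,4)→{2,4,6}; (2,1)→{1,2}; (5,6)→{4,6}. Safe: 3, 5. Place at column 5.
Row 4: attacked by (1,4)→{1,4}; (2,1)→{1,3}; (3,5)→{4,5,6}; (5,6)→{5,6}. Safe: 2. Place at column 2.
Row 6: attacked by (1,4)→{4}; (2,1)→{1,5}; (3,5)→{2,5}; (4,2)→{2,4}; (5,6)→{5,6}. Safe: 3. Place at column 3.
Columns [4, 1, 5, 2, 6, 3], r−c [-3, 1, -2, 2, -1, 3], r+c [5, 3, 8, 6, 11, 9] are all distinct, so no two queens attack.

(1,4) (2,1) (3,5) (4,2) (5,6) (6,3)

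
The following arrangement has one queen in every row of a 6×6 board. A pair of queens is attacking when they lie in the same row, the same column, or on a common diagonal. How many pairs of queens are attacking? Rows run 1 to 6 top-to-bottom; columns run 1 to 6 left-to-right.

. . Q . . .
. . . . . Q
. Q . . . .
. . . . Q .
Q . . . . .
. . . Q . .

0

All columns are distinct and no two queens satisfy |Δrow| = |Δcol|, so no pair attacks.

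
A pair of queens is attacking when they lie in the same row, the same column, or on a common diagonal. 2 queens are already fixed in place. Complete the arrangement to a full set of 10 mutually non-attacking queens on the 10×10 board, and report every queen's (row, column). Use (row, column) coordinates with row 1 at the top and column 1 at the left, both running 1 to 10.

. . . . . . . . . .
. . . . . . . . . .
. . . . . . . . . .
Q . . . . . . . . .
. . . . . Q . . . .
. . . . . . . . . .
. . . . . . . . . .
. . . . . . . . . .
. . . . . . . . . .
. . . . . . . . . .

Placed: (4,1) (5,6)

(1,9) (2,7) (3,3) (4,1) (5,6) (6,2) (7,5) (8,10) (9,8) (10,4)

Row 1: attacked by (4,1)→{1,4}; (5,6)→{2,6,10}. Safe: 3, 5, 7, 8, 9. Place at column 9.
Row 2: attacked by (1,9)→{8,9,10}; (4,1)→{1,3}; (5,6)→{3,6,9}. Safe: 2, 4, 5, 7. Place at column 7.
Row 3: attacked by (1,9)→{7,9}; (2,7)→{6,7,8}; (4,1)→{1,2}; (5,6)→{4,6,8}. Safe: 3, 5, 10. Place at column 3.
Row 6: attacked by (1,9)→{4,9}; (2,7)→{3,7}; (3,3)→{3,6}; (4,1)→{1,3}; (5,6)→{5,6,7}. Safe: 2, 8, 10. Place at column 2.
Row 7: attacked by (1,9)→{3,9}; (2,7)→{2,7}; (3,3)→{3,7}; (4,1)→{1,4}; (5,6)→{4,6,8}; (6,2)→{1,2,3}. Safe: 5, 10. Place at column 5.
Row 8: attacked by (1,9)→{2,9}; (2,7)→{1,7}; (3,3)→{3,8}; (4,1)→{1,5}; (5,6)→{3,6,9}; (6,2)→{2,4}; (7,5)→{4,5,6}. Safe: 10. Place at column 10.
Row 9: attacked by (1,9)→{1,9}; (2,7)→{7}; (3,3)→{3,9}; (4,1)→{1,6}; (5,6)→{2,6,10}; (6,2)→{2,5}; (7,5)→{3,5,7}; (8,10)→{9,10}. Safe: 4, 8. Place at column 8.
Row 10: attacked by (1,9)→{9}; (2,7)→{7}; (3,3)→{3,10}; (4,1)→{1,7}; (5,6)→{1,6}; (6,2)→{2,6}; (7,5)→{2,5,8}; (8,10)→{8,10}; (9,8)→{7,8,9}. Safe: 4. Place at column 4.
Columns [9, 7, 3, 1, 6, 2, 5, 10, 8, 4], r−c [-8, -5, 0, 3, -1, 4, 2, -2, 1, 6], r+c [10, 9, 6, 5, 11, 8, 12, 18, 17, 14] are all distinct, so no two queens attack.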